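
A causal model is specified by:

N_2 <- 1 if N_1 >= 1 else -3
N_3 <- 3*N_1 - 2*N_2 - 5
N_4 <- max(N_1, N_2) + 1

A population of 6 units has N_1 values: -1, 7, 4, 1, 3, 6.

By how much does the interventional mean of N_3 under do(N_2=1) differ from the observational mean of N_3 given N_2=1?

-2.6

The intervention sets N_2=1 in all 6 units regardless of N_1. Recomputing N_3 per unit gives -10, 14, 5, -4, 2, 11; average 3.
E[N_3|N_2=1] averages over only the 5 units with N_2=1 (N_1 = 7, 4, 1, 3, 6): N_3 = 14, 5, -4, 2, 11, mean 5.6.
Difference = 3 − 5.6 = -2.6.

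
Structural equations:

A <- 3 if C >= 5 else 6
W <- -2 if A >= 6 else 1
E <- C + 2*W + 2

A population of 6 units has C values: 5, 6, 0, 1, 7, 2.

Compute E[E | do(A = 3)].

7.5

do(A=3) breaks A's dependence on C. With A=3 fixed, E across the units is 9, 10, 4, 5, 11, 6, mean 7.5.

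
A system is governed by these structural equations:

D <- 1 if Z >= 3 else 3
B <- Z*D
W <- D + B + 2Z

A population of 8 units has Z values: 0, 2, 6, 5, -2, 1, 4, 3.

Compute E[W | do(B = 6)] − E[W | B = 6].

-3.25

do(B=6) breaks B's dependence on Z. With B=6 fixed, W across the units is 9, 13, 19, 17, 5, 11, 15, 13, mean 12.75.
Observing B=6 restricts to units where B's equation naturally yields 6: Z ∈ {2, 6}. In that subpopulation W = 13, 19, mean 16.
Difference = 12.75 − 16 = -3.25.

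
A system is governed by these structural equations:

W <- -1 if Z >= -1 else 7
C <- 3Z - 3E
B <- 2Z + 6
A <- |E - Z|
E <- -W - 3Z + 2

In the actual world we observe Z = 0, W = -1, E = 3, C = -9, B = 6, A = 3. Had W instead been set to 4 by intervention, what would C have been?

Under do(W=4), the mechanism W <- -1 if Z >= -1 else 7 is discarded; W is fixed at 4.
E = -W - 3Z + 2  [with W=4, Z=0]  = -2
C = 3Z - 3E  [with Z=0, E=-2]  = 6

6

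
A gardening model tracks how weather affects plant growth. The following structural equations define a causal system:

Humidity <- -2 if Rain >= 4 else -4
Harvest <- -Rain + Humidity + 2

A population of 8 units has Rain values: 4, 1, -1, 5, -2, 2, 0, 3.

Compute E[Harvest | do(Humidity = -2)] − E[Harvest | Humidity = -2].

Under do(Humidity=-2), Humidity's equation is replaced by Humidity=-2 for every unit. Per-unit Harvest: -4, -1, 1, -5, 2, -2, 0, -3. Mean = -1.5.
Observing Humidity=-2 restricts to units where Humidity's equation naturally yields -2: Rain ∈ {4, 5}. In that subpopulation Harvest = -4, -5, mean -4.5.
Difference = -1.5 − (-4.5) = 3.

3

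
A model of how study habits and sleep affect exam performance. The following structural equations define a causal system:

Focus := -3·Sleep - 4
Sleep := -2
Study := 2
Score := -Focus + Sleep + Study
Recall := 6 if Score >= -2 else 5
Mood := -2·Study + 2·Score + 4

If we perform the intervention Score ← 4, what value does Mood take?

Intervening sets Score = 4 and removes its equation (Score := -Focus + Sleep + Study).
Mood = -2·Study + 2·Score + 4  [with Study=2, Score=4]  = 8

8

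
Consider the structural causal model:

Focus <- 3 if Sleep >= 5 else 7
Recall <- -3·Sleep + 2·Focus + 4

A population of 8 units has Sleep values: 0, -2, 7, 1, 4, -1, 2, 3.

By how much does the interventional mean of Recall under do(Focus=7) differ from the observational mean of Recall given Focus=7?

-2.25

The intervention sets Focus=7 in all 8 units regardless of Sleep. Recomputing Recall per unit gives 18, 24, -3, 15, 6, 21, 12, 9; average 12.75.
E[Recall|Focus=7] averages over only the 7 units with Focus=7 (Sleep = 0, -2, 1, 4, -1, 2, 3): Recall = 18, 24, 15, 6, 21, 12, 9, mean 15.
Difference = 12.75 − 15 = -2.25.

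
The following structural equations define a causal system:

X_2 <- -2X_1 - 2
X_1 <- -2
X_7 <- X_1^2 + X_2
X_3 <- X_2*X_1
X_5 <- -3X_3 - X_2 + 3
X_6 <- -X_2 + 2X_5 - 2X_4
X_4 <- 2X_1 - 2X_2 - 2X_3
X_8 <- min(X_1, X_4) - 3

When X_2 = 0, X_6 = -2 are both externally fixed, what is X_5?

3

Setting X_2 = 0, X_6 = -2 by intervention discards those variables' equations.
X_3 = X_2*X_1  [with X_2=0, X_1=-2]  = 0
X_5 = -3X_3 - X_2 + 3  [with X_3=0, X_2=0]  = 3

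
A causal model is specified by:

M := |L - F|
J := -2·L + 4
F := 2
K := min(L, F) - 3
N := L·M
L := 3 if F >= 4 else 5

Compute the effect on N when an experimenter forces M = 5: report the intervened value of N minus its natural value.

10

Under do(M=5), the mechanism M := |L - F| is discarded; M is fixed at 5.
L = 3 if F >= 4 else 5  [with F=2]  = 5
N = L·M  [with L=5, M=5]  = 25
Without intervention: L = 3 if F >= 4 else 5  [with F=2]  = 5; M = |L - F|  [with L=5, F=2]  = 3; N = L·M  [with L=5, M=3]  = 15.
Change = 25 − 15 = 10.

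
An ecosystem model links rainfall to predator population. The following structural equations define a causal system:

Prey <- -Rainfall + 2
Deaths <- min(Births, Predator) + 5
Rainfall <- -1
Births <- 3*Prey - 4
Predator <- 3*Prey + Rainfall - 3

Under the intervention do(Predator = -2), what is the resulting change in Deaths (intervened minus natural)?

do(Predator=-2) replaces the equation Predator <- 3*Prey + Rainfall - 3 with the constant Predator = -2.
Prey = -Rainfall + 2  [with Rainfall=-1]  = 3
Births = 3*Prey - 4  [with Prey=3]  = 5
Deaths = min(Births, Predator) + 5  [with Births=5, Predator=-2]  = 3
Without intervention: Prey = -Rainfall + 2  [with Rainfall=-1]  = 3; Predator = 3*Prey + Rainfall - 3  [with Prey=3, Rainfall=-1]  = 5; Births = 3*Prey - 4  [with Prey=3]  = 5; Deaths = min(Births, Predator) + 5  [with Births=5, Predator=5]  = 10.
Change = 3 − 10 = -7.

-7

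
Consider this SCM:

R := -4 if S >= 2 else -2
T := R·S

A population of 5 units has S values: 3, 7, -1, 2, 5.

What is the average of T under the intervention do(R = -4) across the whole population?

-12.8

Every unit gets R=-4 under the intervention. T values become -12, -28, 4, -8, -20; E[T|do(R=-4)] = -12.8.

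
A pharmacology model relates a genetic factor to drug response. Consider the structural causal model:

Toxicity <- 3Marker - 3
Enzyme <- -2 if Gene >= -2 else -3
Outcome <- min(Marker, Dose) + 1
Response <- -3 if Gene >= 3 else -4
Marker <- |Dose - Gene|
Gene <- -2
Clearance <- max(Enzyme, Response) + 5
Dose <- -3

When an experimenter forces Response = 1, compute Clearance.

Under do(Response=1), the mechanism Response <- -3 if Gene >= 3 else -4 is discarded; Response is fixed at 1.
Enzyme = -2 if Gene >= -2 else -3  [with Gene=-2]  = -2
Clearance = max(Enzyme, Response) + 5  [with Enzyme=-2, Response=1]  = 6

6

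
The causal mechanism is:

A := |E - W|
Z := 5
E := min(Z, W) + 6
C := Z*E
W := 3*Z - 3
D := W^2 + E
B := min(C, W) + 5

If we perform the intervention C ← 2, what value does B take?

Intervening sets C = 2 and removes its equation (C := Z*E).
W = 3*Z - 3  [with Z=5]  = 12
B = min(C, W) + 5  [with C=2, W=12]  = 7

7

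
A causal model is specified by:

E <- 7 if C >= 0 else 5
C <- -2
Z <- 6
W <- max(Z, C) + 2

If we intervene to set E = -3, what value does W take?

8

The intervention breaks the incoming arrows to E: E <- 7 if C >= 0 else 5 no longer applies, and E = -3.
W is not downstream of the intervention, so its value is determined by the original equations.
W = max(Z, C) + 2  [with Z=6, C=-2]  = 8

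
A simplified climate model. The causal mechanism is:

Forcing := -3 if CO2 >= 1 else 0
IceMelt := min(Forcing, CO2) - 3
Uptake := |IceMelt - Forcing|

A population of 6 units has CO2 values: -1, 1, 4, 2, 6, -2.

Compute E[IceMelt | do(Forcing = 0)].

The intervention sets Forcing=0 in all 6 units regardless of CO2. Recomputing IceMelt per unit gives -4, -3, -3, -3, -3, -5; average -3.5.

-3.5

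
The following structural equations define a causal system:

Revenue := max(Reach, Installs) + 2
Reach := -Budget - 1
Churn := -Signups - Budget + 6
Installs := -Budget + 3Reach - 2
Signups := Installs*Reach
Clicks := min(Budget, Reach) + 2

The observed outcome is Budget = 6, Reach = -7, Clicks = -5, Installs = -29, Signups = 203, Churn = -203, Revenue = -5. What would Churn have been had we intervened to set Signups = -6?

6

The intervention breaks the incoming arrows to Signups: Signups := Installs*Reach no longer applies, and Signups = -6.
Churn = -Signups - Budget + 6  [with Signups=-6, Budget=6]  = 6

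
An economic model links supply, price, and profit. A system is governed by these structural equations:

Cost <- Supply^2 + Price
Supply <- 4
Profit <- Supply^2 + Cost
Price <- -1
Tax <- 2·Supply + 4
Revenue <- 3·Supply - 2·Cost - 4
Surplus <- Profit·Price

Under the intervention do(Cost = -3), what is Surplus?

-13

The intervention breaks the incoming arrows to Cost: Cost <- Supply^2 + Price no longer applies, and Cost = -3.
Profit = Supply^2 + Cost  [with Supply=4, Cost=-3]  = 13
Surplus = Profit·Price  [with Profit=13, Price=-1]  = -13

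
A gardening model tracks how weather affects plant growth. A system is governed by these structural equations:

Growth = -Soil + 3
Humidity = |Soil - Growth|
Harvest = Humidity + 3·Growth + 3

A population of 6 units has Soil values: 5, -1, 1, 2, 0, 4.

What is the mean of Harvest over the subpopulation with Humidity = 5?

12.5

Conditioning on Humidity=5 selects the 2 unit(s) with Soil ∈ {-1, 4}. Their Harvest values: 20, 5. Mean = 12.5.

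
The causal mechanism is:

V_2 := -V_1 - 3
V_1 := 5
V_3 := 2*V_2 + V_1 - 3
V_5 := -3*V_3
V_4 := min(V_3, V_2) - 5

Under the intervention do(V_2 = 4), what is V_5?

-30

do(V_2=4) replaces the equation V_2 := -V_1 - 3 with the constant V_2 = 4.
V_3 = 2*V_2 + V_1 - 3  [with V_2=4, V_1=5]  = 10
V_5 = -3*V_3  [with V_3=10]  = -30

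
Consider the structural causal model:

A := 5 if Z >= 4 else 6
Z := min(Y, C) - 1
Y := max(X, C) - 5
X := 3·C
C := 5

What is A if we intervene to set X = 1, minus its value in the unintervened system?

1

do(X=1) replaces the equation X := 3·C with the constant X = 1.
Y = max(X, C) - 5  [with X=1, C=5]  = 0
Z = min(Y, C) - 1  [with Y=0, C=5]  = -1
A = 5 if Z >= 4 else 6  [with Z=-1]  = 6
Without intervention: X = 3·C  [with C=5]  = 15; Y = max(X, C) - 5  [with X=15, C=5]  = 10; Z = min(Y, C) - 1  [with Y=10, C=5]  = 4; A = 5 if Z >= 4 else 6  [with Z=4]  = 5.
Change = 6 − 5 = 1.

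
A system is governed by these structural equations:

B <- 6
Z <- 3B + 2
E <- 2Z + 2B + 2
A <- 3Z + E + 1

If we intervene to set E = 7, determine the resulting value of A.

68

The intervention breaks the incoming arrows to E: E <- 2Z + 2B + 2 no longer applies, and E = 7.
Z = 3B + 2  [with B=6]  = 20
A = 3Z + E + 1  [with Z=20, E=7]  = 68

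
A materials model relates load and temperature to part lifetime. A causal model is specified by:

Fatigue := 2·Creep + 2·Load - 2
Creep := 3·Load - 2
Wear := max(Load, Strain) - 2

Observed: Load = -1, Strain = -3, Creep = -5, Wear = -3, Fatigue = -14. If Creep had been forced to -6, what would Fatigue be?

do(Creep=-6) replaces the equation Creep := 3·Load - 2 with the constant Creep = -6.
Fatigue = 2·Creep + 2·Load - 2  [with Creep=-6, Load=-1]  = -16

-16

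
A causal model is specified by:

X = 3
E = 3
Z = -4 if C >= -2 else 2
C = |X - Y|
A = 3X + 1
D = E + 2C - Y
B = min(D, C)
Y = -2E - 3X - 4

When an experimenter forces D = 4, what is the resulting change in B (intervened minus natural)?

do(D=4) replaces the equation D = E + 2C - Y with the constant D = 4.
Y = -2E - 3X - 4  [with E=3, X=3]  = -19
C = |X - Y|  [with X=3, Y=-19]  = 22
B = min(D, C)  [with D=4, C=22]  = 4
Without intervention: Y = -2E - 3X - 4  [with E=3, X=3]  = -19; C = |X - Y|  [with X=3, Y=-19]  = 22; D = E + 2C - Y  [with E=3, C=22, Y=-19]  = 66; B = min(D, C)  [with D=66, C=22]  = 22.
Change = 4 − 22 = -18.

-18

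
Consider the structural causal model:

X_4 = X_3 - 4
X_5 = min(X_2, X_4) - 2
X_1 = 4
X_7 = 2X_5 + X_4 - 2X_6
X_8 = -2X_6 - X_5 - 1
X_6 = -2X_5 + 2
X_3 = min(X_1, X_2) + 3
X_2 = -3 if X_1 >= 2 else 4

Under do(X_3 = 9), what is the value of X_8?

The intervention breaks the incoming arrows to X_3: X_3 = min(X_1, X_2) + 3 no longer applies, and X_3 = 9.
X_2 = -3 if X_1 >= 2 else 4  [with X_1=4]  = -3
X_4 = X_3 - 4  [with X_3=9]  = 5
X_5 = min(X_2, X_4) - 2  [with X_2=-3, X_4=5]  = -5
X_6 = -2X_5 + 2  [with X_5=-5]  = 12
X_8 = -2X_6 - X_5 - 1  [with X_6=12, X_5=-5]  = -20

-20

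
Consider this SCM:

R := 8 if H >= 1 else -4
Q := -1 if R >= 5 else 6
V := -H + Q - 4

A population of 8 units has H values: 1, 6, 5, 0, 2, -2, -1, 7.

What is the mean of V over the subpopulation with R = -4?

3

Conditioning on R=-4 selects the 3 unit(s) with H ∈ {0, -2, -1}. Their V values: 2, 4, 3. Mean = 3.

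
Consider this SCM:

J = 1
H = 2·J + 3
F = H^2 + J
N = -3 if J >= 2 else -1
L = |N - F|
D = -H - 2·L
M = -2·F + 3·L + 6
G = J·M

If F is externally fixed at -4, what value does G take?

The intervention breaks the incoming arrows to F: F = H^2 + J no longer applies, and F = -4.
N = -3 if J >= 2 else -1  [with J=1]  = -1
L = |N - F|  [with N=-1, F=-4]  = 3
M = -2·F + 3·L + 6  [with F=-4, L=3]  = 23
G = J·M  [with J=1, M=23]  = 23

23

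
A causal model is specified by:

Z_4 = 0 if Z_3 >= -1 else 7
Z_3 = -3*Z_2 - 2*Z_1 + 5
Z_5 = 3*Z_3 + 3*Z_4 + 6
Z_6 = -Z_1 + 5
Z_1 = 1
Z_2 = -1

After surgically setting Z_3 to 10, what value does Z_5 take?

36

do(Z_3=10) replaces the equation Z_3 = -3*Z_2 - 2*Z_1 + 5 with the constant Z_3 = 10.
Z_4 = 0 if Z_3 >= -1 else 7  [with Z_3=10]  = 0
Z_5 = 3*Z_3 + 3*Z_4 + 6  [with Z_3=10, Z_4=0]  = 36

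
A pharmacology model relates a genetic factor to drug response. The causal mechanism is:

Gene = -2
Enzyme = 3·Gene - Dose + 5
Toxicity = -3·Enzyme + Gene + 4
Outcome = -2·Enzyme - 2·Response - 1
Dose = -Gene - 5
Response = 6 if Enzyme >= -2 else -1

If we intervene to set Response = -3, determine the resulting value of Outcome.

Under do(Response=-3), the mechanism Response = 6 if Enzyme >= -2 else -1 is discarded; Response is fixed at -3.
Dose = -Gene - 5  [with Gene=-2]  = -3
Enzyme = 3·Gene - Dose + 5  [with Gene=-2, Dose=-3]  = 2
Outcome = -2·Enzyme - 2·Response - 1  [with Enzyme=2, Response=-3]  = 1

1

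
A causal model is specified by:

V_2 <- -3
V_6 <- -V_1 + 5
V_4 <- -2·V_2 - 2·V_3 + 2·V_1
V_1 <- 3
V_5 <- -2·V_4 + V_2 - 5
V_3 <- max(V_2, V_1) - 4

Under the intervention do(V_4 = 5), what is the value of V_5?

-18

Intervening sets V_4 = 5 and removes its equation (V_4 <- -2·V_2 - 2·V_3 + 2·V_1).
V_5 = -2·V_4 + V_2 - 5  [with V_4=5, V_2=-3]  = -18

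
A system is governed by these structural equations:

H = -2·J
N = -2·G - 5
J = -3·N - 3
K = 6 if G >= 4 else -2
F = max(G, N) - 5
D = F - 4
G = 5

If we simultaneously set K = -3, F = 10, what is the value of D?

6

The joint intervention fixes K = -3, F = 10, removing each variable's own equation.
D = F - 4  [with F=10]  = 6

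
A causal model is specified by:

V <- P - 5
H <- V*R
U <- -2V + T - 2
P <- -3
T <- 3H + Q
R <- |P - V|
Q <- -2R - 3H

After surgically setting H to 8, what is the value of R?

5

Under do(H=8), the mechanism H <- V*R is discarded; H is fixed at 8.
Since R is not a descendant of the intervened variable, it is unaffected.
V = P - 5  [with P=-3]  = -8
R = |P - V|  [with P=-3, V=-8]  = 5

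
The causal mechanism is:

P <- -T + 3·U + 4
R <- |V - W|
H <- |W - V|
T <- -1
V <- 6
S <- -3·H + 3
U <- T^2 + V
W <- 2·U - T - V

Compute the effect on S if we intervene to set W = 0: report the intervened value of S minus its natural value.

Under do(W=0), the mechanism W <- 2·U - T - V is discarded; W is fixed at 0.
H = |W - V|  [with W=0, V=6]  = 6
S = -3·H + 3  [with H=6]  = -15
Without intervention: U = T^2 + V  [with T=-1, V=6]  = 7; W = 2·U - T - V  [with U=7, T=-1, V=6]  = 9; H = |W - V|  [with W=9, V=6]  = 3; S = -3·H + 3  [with H=3]  = -6.
Change = -15 − (-6) = -9.

-9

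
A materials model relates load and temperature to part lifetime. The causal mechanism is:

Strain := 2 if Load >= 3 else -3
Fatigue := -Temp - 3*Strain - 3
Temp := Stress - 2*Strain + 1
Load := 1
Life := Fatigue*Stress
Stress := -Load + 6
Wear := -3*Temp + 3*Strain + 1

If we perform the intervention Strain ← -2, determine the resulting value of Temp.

10

The intervention breaks the incoming arrows to Strain: Strain := 2 if Load >= 3 else -3 no longer applies, and Strain = -2.
Stress = -Load + 6  [with Load=1]  = 5
Temp = Stress - 2*Strain + 1  [with Stress=5, Strain=-2]  = 10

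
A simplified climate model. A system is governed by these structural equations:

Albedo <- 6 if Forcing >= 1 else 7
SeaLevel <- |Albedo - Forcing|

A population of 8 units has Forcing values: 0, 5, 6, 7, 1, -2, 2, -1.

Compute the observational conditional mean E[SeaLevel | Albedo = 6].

Observing Albedo=6 restricts to units where Albedo's equation naturally yields 6: Forcing ∈ {5, 6, 7, 1, 2}. In that subpopulation SeaLevel = 1, 0, 1, 5, 4, mean 2.2.

2.2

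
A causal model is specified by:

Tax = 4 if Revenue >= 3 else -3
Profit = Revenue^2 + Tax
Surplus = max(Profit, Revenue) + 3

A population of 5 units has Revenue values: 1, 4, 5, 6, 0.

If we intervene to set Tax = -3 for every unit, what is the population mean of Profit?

The intervention sets Tax=-3 in all 5 units regardless of Revenue. Recomputing Profit per unit gives -2, 13, 22, 33, -3; average 12.6.

12.6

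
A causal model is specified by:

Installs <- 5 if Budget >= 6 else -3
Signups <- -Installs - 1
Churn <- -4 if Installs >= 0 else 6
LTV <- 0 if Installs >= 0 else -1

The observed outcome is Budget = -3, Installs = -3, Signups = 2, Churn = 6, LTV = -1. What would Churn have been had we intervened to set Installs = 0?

-4

Under do(Installs=0), the mechanism Installs <- 5 if Budget >= 6 else -3 is discarded; Installs is fixed at 0.
Churn = -4 if Installs >= 0 else 6  [with Installs=0]  = -4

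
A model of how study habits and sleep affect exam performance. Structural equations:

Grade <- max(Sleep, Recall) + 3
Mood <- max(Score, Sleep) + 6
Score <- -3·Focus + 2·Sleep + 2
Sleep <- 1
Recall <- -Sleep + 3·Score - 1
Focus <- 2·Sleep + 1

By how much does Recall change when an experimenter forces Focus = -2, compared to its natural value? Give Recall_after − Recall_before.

do(Focus=-2) replaces the equation Focus <- 2·Sleep + 1 with the constant Focus = -2.
Score = -3·Focus + 2·Sleep + 2  [with Focus=-2, Sleep=1]  = 10
Recall = -Sleep + 3·Score - 1  [with Sleep=1, Score=10]  = 28
Without intervention: Focus = 2·Sleep + 1  [with Sleep=1]  = 3; Score = -3·Focus + 2·Sleep + 2  [with Focus=3, Sleep=1]  = -5; Recall = -Sleep + 3·Score - 1  [with Sleep=1, Score=-5]  = -17.
Change = 28 − (-17) = 45.

45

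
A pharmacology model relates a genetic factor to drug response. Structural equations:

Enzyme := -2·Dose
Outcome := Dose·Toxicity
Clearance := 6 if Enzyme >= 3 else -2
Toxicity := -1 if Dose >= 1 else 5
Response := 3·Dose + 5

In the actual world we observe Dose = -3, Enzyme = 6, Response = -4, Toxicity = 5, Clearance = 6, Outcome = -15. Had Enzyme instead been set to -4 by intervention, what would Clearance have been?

do(Enzyme=-4) replaces the equation Enzyme := -2·Dose with the constant Enzyme = -4.
Clearance = 6 if Enzyme >= 3 else -2  [with Enzyme=-4]  = -2

-2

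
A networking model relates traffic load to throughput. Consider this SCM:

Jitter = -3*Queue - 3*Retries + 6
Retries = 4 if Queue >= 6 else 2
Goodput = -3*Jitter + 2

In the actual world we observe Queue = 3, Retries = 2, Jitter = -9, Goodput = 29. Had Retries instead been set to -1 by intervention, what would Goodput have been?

Under do(Retries=-1), the mechanism Retries = 4 if Queue >= 6 else 2 is discarded; Retries is fixed at -1.
Jitter = -3*Queue - 3*Retries + 6  [with Queue=3, Retries=-1]  = 0
Goodput = -3*Jitter + 2  [with Jitter=0]  = 2

2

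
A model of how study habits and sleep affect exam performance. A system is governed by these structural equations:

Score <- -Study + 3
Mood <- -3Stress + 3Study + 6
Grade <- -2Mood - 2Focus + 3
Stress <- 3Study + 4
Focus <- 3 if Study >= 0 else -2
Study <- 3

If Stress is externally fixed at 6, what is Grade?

3

Under do(Stress=6), the mechanism Stress <- 3Study + 4 is discarded; Stress is fixed at 6.
Focus = 3 if Study >= 0 else -2  [with Study=3]  = 3
Mood = -3Stress + 3Study + 6  [with Stress=6, Study=3]  = -3
Grade = -2Mood - 2Focus + 3  [with Mood=-3, Focus=3]  = 3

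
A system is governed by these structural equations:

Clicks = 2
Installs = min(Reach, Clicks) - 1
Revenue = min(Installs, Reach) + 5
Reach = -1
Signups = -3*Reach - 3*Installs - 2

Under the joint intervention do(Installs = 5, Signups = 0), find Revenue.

4

Setting Installs = 5, Signups = 0 by intervention discards those variables' equations.
Revenue = min(Installs, Reach) + 5  [with Installs=5, Reach=-1]  = 4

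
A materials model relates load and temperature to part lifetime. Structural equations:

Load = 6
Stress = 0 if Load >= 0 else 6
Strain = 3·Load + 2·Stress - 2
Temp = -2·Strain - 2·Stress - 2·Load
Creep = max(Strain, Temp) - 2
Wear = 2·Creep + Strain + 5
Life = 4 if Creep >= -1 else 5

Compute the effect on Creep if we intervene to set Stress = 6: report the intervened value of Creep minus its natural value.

do(Stress=6) replaces the equation Stress = 0 if Load >= 0 else 6 with the constant Stress = 6.
Strain = 3·Load + 2·Stress - 2  [with Load=6, Stress=6]  = 28
Temp = -2·Strain - 2·Stress - 2·Load  [with Strain=28, Stress=6, Load=6]  = -80
Creep = max(Strain, Temp) - 2  [with Strain=28, Temp=-80]  = 26
Without intervention: Stress = 0 if Load >= 0 else 6  [with Load=6]  = 0; Strain = 3·Load + 2·Stress - 2  [with Load=6, Stress=0]  = 16; Temp = -2·Strain - 2·Stress - 2·Load  [with Strain=16, Stress=0, Load=6]  = -44; Creep = max(Strain, Temp) - 2  [with Strain=16, Temp=-44]  = 14.
Change = 26 − 14 = 12.

12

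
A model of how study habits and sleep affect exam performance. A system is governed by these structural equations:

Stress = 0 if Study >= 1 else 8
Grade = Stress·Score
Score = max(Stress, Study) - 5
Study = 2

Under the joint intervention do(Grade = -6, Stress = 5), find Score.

Setting Grade = -6, Stress = 5 by intervention discards those variables' equations.
Score = max(Stress, Study) - 5  [with Stress=5, Study=2]  = 0

0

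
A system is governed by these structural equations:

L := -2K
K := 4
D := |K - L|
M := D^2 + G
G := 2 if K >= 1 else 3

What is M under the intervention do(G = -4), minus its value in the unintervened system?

Intervening sets G = -4 and removes its equation (G := 2 if K >= 1 else 3).
L = -2K  [with K=4]  = -8
D = |K - L|  [with K=4, L=-8]  = 12
M = D^2 + G  [with D=12, G=-4]  = 140
Without intervention: L = -2K  [with K=4]  = -8; D = |K - L|  [with K=4, L=-8]  = 12; G = 2 if K >= 1 else 3  [with K=4]  = 2; M = D^2 + G  [with D=12, G=2]  = 146.
Change = 140 − 146 = -6.

-6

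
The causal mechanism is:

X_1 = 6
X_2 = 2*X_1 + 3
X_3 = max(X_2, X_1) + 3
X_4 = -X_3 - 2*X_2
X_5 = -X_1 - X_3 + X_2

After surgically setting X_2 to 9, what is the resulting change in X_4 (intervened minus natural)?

Under do(X_2=9), the mechanism X_2 = 2*X_1 + 3 is discarded; X_2 is fixed at 9.
X_3 = max(X_2, X_1) + 3  [with X_2=9, X_1=6]  = 12
X_4 = -X_3 - 2*X_2  [with X_3=12, X_2=9]  = -30
Without intervention: X_2 = 2*X_1 + 3  [with X_1=6]  = 15; X_3 = max(X_2, X_1) + 3  [with X_2=15, X_1=6]  = 18; X_4 = -X_3 - 2*X_2  [with X_3=18, X_2=15]  = -48.
Change = -30 − (-48) = 18.

18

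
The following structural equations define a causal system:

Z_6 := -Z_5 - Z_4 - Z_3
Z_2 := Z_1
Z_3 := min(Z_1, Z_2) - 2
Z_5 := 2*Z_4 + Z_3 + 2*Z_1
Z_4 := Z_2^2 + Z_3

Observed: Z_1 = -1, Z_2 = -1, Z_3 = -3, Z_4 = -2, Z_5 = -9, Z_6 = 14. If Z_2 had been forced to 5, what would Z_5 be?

39

do(Z_2=5) replaces the equation Z_2 := Z_1 with the constant Z_2 = 5.
Z_3 = min(Z_1, Z_2) - 2  [with Z_1=-1, Z_2=5]  = -3
Z_4 = Z_2^2 + Z_3  [with Z_2=5, Z_3=-3]  = 22
Z_5 = 2*Z_4 + Z_3 + 2*Z_1  [with Z_4=22, Z_3=-3, Z_1=-1]  = 39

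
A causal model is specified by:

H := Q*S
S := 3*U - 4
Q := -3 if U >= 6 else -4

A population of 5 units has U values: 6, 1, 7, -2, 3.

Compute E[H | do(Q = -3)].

-15

Every unit gets Q=-3 under the intervention. H values become -42, 3, -51, 30, -15; E[H|do(Q=-3)] = -15.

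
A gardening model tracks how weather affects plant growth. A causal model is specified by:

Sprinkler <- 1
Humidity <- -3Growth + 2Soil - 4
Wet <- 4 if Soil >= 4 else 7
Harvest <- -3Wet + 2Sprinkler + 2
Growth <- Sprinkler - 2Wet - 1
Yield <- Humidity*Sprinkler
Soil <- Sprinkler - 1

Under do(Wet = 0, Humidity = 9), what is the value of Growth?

The joint intervention fixes Wet = 0, Humidity = 9, removing each variable's own equation.
Growth = Sprinkler - 2Wet - 1  [with Sprinkler=1, Wet=0]  = 0

0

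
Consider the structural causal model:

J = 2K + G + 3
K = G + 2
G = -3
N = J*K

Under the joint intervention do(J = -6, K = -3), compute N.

18

The joint intervention fixes J = -6, K = -3, removing each variable's own equation.
N = J*K  [with J=-6, K=-3]  = 18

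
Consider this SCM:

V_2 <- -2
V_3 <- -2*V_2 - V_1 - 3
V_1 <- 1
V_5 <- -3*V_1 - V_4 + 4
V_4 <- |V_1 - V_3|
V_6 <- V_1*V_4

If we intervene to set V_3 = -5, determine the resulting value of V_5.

-5

do(V_3=-5) replaces the equation V_3 <- -2*V_2 - V_1 - 3 with the constant V_3 = -5.
V_4 = |V_1 - V_3|  [with V_1=1, V_3=-5]  = 6
V_5 = -3*V_1 - V_4 + 4  [with V_1=1, V_4=6]  = -5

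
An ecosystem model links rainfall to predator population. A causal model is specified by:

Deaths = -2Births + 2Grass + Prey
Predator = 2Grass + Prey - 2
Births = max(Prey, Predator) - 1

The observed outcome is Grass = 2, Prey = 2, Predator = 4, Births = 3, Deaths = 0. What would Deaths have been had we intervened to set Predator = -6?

do(Predator=-6) replaces the equation Predator = 2Grass + Prey - 2 with the constant Predator = -6.
Births = max(Prey, Predator) - 1  [with Prey=2, Predator=-6]  = 1
Deaths = -2Births + 2Grass + Prey  [with Births=1, Grass=2, Prey=2]  = 4

4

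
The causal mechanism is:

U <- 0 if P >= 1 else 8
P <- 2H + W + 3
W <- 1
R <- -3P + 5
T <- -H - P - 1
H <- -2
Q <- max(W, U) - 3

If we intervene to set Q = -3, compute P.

0

do(Q=-3) replaces the equation Q <- max(W, U) - 3 with the constant Q = -3.
P is not downstream of the intervention, so its value is determined by the original equations.
P = 2H + W + 3  [with H=-2, W=1]  = 0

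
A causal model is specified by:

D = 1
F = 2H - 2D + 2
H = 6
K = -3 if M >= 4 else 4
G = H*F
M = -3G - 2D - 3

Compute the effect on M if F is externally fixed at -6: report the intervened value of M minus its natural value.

324

do(F=-6) replaces the equation F = 2H - 2D + 2 with the constant F = -6.
G = H*F  [with H=6, F=-6]  = -36
M = -3G - 2D - 3  [with G=-36, D=1]  = 103
Without intervention: F = 2H - 2D + 2  [with H=6, D=1]  = 12; G = H*F  [with H=6, F=12]  = 72; M = -3G - 2D - 3  [with G=72, D=1]  = -221.
Change = 103 − (-221) = 324.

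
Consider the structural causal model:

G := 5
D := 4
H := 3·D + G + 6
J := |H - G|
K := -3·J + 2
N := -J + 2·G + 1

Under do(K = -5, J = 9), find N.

Setting K = -5, J = 9 by intervention discards those variables' equations.
N = -J + 2·G + 1  [with J=9, G=5]  = 2

2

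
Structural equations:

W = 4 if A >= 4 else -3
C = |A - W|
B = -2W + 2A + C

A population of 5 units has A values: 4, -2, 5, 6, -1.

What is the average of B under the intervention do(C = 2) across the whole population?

4.4

The intervention sets C=2 in all 5 units regardless of A. Recomputing B per unit gives 2, 4, 4, 6, 6; average 4.4.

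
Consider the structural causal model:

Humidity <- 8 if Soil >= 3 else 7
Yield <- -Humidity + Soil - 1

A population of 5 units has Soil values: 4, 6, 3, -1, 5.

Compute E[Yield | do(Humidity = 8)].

Under do(Humidity=8), Humidity's equation is replaced by Humidity=8 for every unit. Per-unit Yield: -5, -3, -6, -10, -4. Mean = -5.6.

-5.6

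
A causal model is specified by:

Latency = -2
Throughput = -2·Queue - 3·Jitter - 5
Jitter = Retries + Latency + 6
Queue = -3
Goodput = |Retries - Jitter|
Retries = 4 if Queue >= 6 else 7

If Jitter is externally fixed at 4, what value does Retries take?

Under do(Jitter=4), the mechanism Jitter = Retries + Latency + 6 is discarded; Jitter is fixed at 4.
Since Retries is not a descendant of the intervened variable, it is unaffected.
Retries = 4 if Queue >= 6 else 7  [with Queue=-3]  = 7

7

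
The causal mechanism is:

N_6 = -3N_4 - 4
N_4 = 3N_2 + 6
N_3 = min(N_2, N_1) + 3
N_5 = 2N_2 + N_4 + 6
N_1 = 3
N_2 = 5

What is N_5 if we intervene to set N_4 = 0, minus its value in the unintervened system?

-21

Intervening sets N_4 = 0 and removes its equation (N_4 = 3N_2 + 6).
N_5 = 2N_2 + N_4 + 6  [with N_2=5, N_4=0]  = 16
Without intervention: N_4 = 3N_2 + 6  [with N_2=5]  = 21; N_5 = 2N_2 + N_4 + 6  [with N_2=5, N_4=21]  = 37.
Change = 16 − 37 = -21.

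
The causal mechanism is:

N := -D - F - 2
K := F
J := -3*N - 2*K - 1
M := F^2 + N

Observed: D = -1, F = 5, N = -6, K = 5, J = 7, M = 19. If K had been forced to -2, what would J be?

21

Intervening sets K = -2 and removes its equation (K := F).
N = -D - F - 2  [with D=-1, F=5]  = -6
J = -3*N - 2*K - 1  [with N=-6, K=-2]  = 21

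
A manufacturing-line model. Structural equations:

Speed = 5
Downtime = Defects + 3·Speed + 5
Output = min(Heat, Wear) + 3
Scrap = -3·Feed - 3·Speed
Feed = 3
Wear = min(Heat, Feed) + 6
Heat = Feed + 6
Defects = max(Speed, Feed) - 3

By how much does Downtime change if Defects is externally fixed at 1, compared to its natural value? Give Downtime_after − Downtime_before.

-1

do(Defects=1) replaces the equation Defects = max(Speed, Feed) - 3 with the constant Defects = 1.
Downtime = Defects + 3·Speed + 5  [with Defects=1, Speed=5]  = 21
Without intervention: Defects = max(Speed, Feed) - 3  [with Speed=5, Feed=3]  = 2; Downtime = Defects + 3·Speed + 5  [with Defects=2, Speed=5]  = 22.
Change = 21 − 22 = -1.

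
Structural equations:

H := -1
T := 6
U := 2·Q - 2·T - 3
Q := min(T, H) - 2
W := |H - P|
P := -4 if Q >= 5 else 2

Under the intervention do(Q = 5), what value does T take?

Under do(Q=5), the mechanism Q := min(T, H) - 2 is discarded; Q is fixed at 5.
Since T is not a descendant of the intervened variable, it is unaffected.

6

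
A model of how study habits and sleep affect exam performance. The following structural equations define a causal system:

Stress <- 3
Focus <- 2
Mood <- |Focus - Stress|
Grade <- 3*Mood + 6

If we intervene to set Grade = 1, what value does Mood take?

1

Under do(Grade=1), the mechanism Grade <- 3*Mood + 6 is discarded; Grade is fixed at 1.
Since Mood is not a descendant of the intervened variable, it is unaffected.
Mood = |Focus - Stress|  [with Focus=2, Stress=3]  = 1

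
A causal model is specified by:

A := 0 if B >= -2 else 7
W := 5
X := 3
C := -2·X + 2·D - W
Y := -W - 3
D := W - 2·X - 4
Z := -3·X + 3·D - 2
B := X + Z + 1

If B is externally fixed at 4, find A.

0

Intervening sets B = 4 and removes its equation (B := X + Z + 1).
A = 0 if B >= -2 else 7  [with B=4]  = 0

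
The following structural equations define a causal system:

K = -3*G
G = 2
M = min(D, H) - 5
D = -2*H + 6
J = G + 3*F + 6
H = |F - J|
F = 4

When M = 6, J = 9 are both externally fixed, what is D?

-4

Setting M = 6, J = 9 by intervention discards those variables' equations.
H = |F - J|  [with F=4, J=9]  = 5
D = -2*H + 6  [with H=5]  = -4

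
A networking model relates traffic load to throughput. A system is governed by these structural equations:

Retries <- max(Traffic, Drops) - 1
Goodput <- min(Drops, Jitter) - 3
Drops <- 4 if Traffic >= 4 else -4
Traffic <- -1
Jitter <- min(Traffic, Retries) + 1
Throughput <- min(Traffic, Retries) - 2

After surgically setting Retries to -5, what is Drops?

-4

Under do(Retries=-5), the mechanism Retries <- max(Traffic, Drops) - 1 is discarded; Retries is fixed at -5.
Since Drops is not a descendant of the intervened variable, it is unaffected.
Drops = 4 if Traffic >= 4 else -4  [with Traffic=-1]  = -4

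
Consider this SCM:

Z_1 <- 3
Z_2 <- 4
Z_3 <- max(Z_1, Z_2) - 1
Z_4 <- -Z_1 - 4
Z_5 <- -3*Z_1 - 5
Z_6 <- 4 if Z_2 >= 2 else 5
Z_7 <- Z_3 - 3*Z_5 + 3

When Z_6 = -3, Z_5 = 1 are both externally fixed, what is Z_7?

Setting Z_6 = -3, Z_5 = 1 by intervention discards those variables' equations.
Z_3 = max(Z_1, Z_2) - 1  [with Z_1=3, Z_2=4]  = 3
Z_7 = Z_3 - 3*Z_5 + 3  [with Z_3=3, Z_5=1]  = 3

3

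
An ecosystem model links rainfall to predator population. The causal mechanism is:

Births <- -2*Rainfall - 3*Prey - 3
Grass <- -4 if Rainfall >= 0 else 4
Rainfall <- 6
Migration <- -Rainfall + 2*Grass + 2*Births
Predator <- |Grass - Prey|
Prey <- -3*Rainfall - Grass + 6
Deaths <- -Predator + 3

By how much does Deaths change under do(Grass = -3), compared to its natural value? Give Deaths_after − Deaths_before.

-2

Under do(Grass=-3), the mechanism Grass <- -4 if Rainfall >= 0 else 4 is discarded; Grass is fixed at -3.
Prey = -3*Rainfall - Grass + 6  [with Rainfall=6, Grass=-3]  = -9
Predator = |Grass - Prey|  [with Grass=-3, Prey=-9]  = 6
Deaths = -Predator + 3  [with Predator=6]  = -3
Without intervention: Grass = -4 if Rainfall >= 0 else 4  [with Rainfall=6]  = -4; Prey = -3*Rainfall - Grass + 6  [with Rainfall=6, Grass=-4]  = -8; Predator = |Grass - Prey|  [with Grass=-4, Prey=-8]  = 4; Deaths = -Predator + 3  [with Predator=4]  = -1.
Change = -3 − (-1) = -2.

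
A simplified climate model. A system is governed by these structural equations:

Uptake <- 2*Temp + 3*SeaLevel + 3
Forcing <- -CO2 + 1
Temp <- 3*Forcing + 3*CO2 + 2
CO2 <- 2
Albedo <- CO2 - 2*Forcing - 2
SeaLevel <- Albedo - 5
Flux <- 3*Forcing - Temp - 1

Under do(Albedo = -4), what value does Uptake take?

The intervention breaks the incoming arrows to Albedo: Albedo <- CO2 - 2*Forcing - 2 no longer applies, and Albedo = -4.
Forcing = -CO2 + 1  [with CO2=2]  = -1
Temp = 3*Forcing + 3*CO2 + 2  [with Forcing=-1, CO2=2]  = 5
SeaLevel = Albedo - 5  [with Albedo=-4]  = -9
Uptake = 2*Temp + 3*SeaLevel + 3  [with Temp=5, SeaLevel=-9]  = -14

-14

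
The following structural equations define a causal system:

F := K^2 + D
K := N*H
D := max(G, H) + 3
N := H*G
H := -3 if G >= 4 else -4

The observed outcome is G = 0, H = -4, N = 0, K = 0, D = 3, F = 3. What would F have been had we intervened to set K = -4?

Under do(K=-4), the mechanism K := N*H is discarded; K is fixed at -4.
H = -3 if G >= 4 else -4  [with G=0]  = -4
D = max(G, H) + 3  [with G=0, H=-4]  = 3
F = K^2 + D  [with K=-4, D=3]  = 19

19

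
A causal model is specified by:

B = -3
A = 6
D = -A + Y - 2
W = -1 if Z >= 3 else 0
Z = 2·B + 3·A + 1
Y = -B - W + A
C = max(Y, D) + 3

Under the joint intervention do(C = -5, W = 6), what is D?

Setting C = -5, W = 6 by intervention discards those variables' equations.
Y = -B - W + A  [with B=-3, W=6, A=6]  = 3
D = -A + Y - 2  [with A=6, Y=3]  = -5

-5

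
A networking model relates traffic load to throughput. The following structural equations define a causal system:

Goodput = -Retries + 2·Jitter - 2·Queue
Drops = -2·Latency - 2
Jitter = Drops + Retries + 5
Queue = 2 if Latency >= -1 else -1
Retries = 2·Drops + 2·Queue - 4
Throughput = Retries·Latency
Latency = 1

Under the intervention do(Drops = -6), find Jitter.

do(Drops=-6) replaces the equation Drops = -2·Latency - 2 with the constant Drops = -6.
Queue = 2 if Latency >= -1 else -1  [with Latency=1]  = 2
Retries = 2·Drops + 2·Queue - 4  [with Drops=-6, Queue=2]  = -12
Jitter = Drops + Retries + 5  [with Drops=-6, Retries=-12]  = -13

-13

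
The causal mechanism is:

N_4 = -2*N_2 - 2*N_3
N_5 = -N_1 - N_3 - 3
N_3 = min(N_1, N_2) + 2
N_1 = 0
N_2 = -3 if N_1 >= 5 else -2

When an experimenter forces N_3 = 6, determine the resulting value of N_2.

-2

Under do(N_3=6), the mechanism N_3 = min(N_1, N_2) + 2 is discarded; N_3 is fixed at 6.
Since N_2 is not a descendant of the intervened variable, it is unaffected.
N_2 = -3 if N_1 >= 5 else -2  [with N_1=0]  = -2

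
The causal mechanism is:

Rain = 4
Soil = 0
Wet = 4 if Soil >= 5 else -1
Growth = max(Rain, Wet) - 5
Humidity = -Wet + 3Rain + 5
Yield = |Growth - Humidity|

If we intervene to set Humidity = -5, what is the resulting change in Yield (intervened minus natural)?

-15

The intervention breaks the incoming arrows to Humidity: Humidity = -Wet + 3Rain + 5 no longer applies, and Humidity = -5.
Wet = 4 if Soil >= 5 else -1  [with Soil=0]  = -1
Growth = max(Rain, Wet) - 5  [with Rain=4, Wet=-1]  = -1
Yield = |Growth - Humidity|  [with Growth=-1, Humidity=-5]  = 4
Without intervention: Wet = 4 if Soil >= 5 else -1  [with Soil=0]  = -1; Growth = max(Rain, Wet) - 5  [with Rain=4, Wet=-1]  = -1; Humidity = -Wet + 3Rain + 5  [with Wet=-1, Rain=4]  = 18; Yield = |Growth - Humidity|  [with Growth=-1, Humidity=18]  = 19.
Change = 4 − 19 = -15.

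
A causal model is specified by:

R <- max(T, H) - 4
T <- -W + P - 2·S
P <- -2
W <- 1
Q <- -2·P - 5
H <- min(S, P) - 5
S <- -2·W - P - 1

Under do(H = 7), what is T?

do(H=7) replaces the equation H <- min(S, P) - 5 with the constant H = 7.
No directed path runs from H to T, so T keeps its natural value.
S = -2·W - P - 1  [with W=1, P=-2]  = -1
T = -W + P - 2·S  [with W=1, P=-2, S=-1]  = -1

-1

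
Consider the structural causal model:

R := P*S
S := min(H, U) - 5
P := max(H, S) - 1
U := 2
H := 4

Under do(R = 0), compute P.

3

The intervention breaks the incoming arrows to R: R := P*S no longer applies, and R = 0.
Since P is not a descendant of the intervened variable, it is unaffected.
S = min(H, U) - 5  [with H=4, U=2]  = -3
P = max(H, S) - 1  [with H=4, S=-3]  = 3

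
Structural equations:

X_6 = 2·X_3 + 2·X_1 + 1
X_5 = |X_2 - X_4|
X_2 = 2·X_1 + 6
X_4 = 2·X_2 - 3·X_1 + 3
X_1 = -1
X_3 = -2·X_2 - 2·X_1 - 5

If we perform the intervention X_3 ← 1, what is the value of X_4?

The intervention breaks the incoming arrows to X_3: X_3 = -2·X_2 - 2·X_1 - 5 no longer applies, and X_3 = 1.
X_4 is not downstream of the intervention, so its value is determined by the original equations.
X_2 = 2·X_1 + 6  [with X_1=-1]  = 4
X_4 = 2·X_2 - 3·X_1 + 3  [with X_2=4, X_1=-1]  = 14

14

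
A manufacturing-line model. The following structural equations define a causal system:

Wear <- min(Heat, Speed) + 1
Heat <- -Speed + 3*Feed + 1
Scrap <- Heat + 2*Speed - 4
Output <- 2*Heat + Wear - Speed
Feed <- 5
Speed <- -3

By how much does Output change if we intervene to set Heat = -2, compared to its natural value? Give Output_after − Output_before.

The intervention breaks the incoming arrows to Heat: Heat <- -Speed + 3*Feed + 1 no longer applies, and Heat = -2.
Wear = min(Heat, Speed) + 1  [with Heat=-2, Speed=-3]  = -2
Output = 2*Heat + Wear - Speed  [with Heat=-2, Wear=-2, Speed=-3]  = -3
Without intervention: Heat = -Speed + 3*Feed + 1  [with Speed=-3, Feed=5]  = 19; Wear = min(Heat, Speed) + 1  [with Heat=19, Speed=-3]  = -2; Output = 2*Heat + Wear - Speed  [with Heat=19, Wear=-2, Speed=-3]  = 39.
Change = -3 − 39 = -42.

-42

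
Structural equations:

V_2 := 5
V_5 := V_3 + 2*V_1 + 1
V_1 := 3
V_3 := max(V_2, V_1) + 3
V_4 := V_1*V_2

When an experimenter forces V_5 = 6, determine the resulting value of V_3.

8

do(V_5=6) replaces the equation V_5 := V_3 + 2*V_1 + 1 with the constant V_5 = 6.
V_3 is not downstream of the intervention, so its value is determined by the original equations.
V_3 = max(V_2, V_1) + 3  [with V_2=5, V_1=3]  = 8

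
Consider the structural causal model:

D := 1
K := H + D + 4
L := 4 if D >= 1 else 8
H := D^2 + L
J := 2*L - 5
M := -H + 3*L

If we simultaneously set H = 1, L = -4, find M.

-13

Setting H = 1, L = -4 by intervention discards those variables' equations.
M = -H + 3*L  [with H=1, L=-4]  = -13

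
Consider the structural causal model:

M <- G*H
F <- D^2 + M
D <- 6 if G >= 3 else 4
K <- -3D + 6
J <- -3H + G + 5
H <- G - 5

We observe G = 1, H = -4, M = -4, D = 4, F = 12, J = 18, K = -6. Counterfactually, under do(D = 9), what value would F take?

77

Intervening sets D = 9 and removes its equation (D <- 6 if G >= 3 else 4).
H = G - 5  [with G=1]  = -4
M = G*H  [with G=1, H=-4]  = -4
F = D^2 + M  [with D=9, M=-4]  = 77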